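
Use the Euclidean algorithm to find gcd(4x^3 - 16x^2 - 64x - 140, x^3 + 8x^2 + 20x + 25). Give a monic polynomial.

Apply the Euclidean algorithm:
  4x^3 - 16x^2 - 64x - 140 = (4)(x^3 + 8x^2 + 20x + 25) + (-48x^2 - 144x - 240)
  x^3 + 8x^2 + 20x + 25 = (-(1/48)x - 5/48)(-48x^2 - 144x - 240) + (0)
Last nonzero remainder: -48x^2 - 144x - 240. Dividing through by -48 gives the monic gcd x^2 + 3x + 5.

x^2 + 3x + 5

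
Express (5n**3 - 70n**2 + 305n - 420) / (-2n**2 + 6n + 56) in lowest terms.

(-5n**2 + 35n - 60)/(2n + 8)

By polynomial division,
  5n**3 - 70n**2 + 305n - 420 = (-(5/2)n + 55/2)(-2n**2 + 6n + 56) + (280n - 1960)
  -2n**2 + 6n + 56 = (-(1/140)n - 1/35)(280n - 1960) + (0)
Last nonzero remainder: 280n - 1960. Dividing through by 280 gives the monic gcd n - 7.
Cancel n - 7 from numerator and denominator to get the reduced form.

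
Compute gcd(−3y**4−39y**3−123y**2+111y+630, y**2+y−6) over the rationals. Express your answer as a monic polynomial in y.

y**2+y−6

Repeated division with remainder:
  −3y**4−39y**3−123y**2+111y+630 = (−3y**2−36y−105)(y**2+y−6) + (0)
The last nonzero remainder y**2+y−6 is already monic.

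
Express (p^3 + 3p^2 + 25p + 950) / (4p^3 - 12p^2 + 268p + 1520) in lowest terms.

(p + 10)/(4p + 16)

Repeated division with remainder:
  p^3 + 3p^2 + 25p + 950 = (1/4)(4p^3 - 12p^2 + 268p + 1520) + (6p^2 - 42p + 570)
  4p^3 - 12p^2 + 268p + 1520 = ((2/3)p + 8/3)(6p^2 - 42p + 570) + (0)
Last nonzero remainder: 6p^2 - 42p + 570. Dividing through by 6 gives the monic gcd p^2 - 7p + 95.
Cancel p^2 - 7p + 95 from numerator and denominator to get the reduced form.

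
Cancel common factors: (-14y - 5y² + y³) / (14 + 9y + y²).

Repeated division with remainder:
  y³ - 5y² - 14y = (y - 14)(y² + 9y + 14) + (98y + 196)
  y² + 9y + 14 = ((1/98)y + 1/14)(98y + 196) + (0)
Last nonzero remainder: 98y + 196. Dividing through by 98 gives the monic gcd y + 2.
Cancel y + 2 from numerator and denominator to get the reduced form.

(-7y + y²)/(7 + y)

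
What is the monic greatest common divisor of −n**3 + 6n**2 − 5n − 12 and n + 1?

Apply the Euclidean algorithm:
  −n**3 + 6n**2 − 5n − 12 = (−n**2 + 7n − 12)(n + 1) + (0)
The last nonzero remainder n + 1 is already monic.

n + 1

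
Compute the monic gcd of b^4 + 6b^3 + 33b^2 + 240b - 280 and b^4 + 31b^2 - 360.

b^2 + 40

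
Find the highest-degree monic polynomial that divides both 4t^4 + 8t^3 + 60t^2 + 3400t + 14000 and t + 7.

t + 7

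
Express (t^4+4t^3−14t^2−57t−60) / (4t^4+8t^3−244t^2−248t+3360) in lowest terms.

(t^2+3t+3)/(4t^2+4t−168)

Euclidean algorithm in ℚ[t]:
  t^4+4t^3−14t^2−57t−60 = (1/4)(4t^4+8t^3−244t^2−248t+3360) + (2t^3+47t^2+5t−900)
  4t^4+8t^3−244t^2−248t+3360 = (2t−43)(2t^3+47t^2+5t−900) + (1767t^2+1767t−35340)
  2t^3+47t^2+5t−900 = ((2/1767)t+15/589)(1767t^2+1767t−35340) + (0)
Last nonzero remainder: 1767t^2+1767t−35340. Dividing through by 1767 gives the monic gcd t^2+t−20.
Cancel t^2+t−20 from numerator and denominator to get the reduced form.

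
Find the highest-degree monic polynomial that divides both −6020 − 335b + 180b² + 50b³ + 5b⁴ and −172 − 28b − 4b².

43 + 7b + b²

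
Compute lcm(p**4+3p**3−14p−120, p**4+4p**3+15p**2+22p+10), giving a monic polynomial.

p**6+5p**5+7p**4−11p**3−148p**2−254p−120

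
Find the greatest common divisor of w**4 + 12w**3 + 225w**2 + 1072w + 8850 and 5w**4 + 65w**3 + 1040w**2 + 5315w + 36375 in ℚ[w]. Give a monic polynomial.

w**2 + 4w + 75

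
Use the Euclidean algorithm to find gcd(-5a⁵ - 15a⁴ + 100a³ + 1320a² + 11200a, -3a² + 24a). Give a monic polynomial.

a² - 8a

Euclidean algorithm in ℚ[a]:
  -5a⁵ - 15a⁴ + 100a³ + 1320a² + 11200a = ((5/3)a³ + (55/3)a² + (340/3)a + 1400/3)(-3a² + 24a) + (0)
Last nonzero remainder: -3a² + 24a. Dividing through by -3 gives the monic gcd a² - 8a.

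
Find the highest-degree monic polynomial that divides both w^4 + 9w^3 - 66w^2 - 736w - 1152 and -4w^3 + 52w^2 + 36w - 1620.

w - 9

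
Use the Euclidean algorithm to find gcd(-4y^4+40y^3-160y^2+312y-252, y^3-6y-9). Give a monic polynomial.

Apply the Euclidean algorithm:
  -4y^4+40y^3-160y^2+312y-252 = (-4y+40)(y^3-6y-9) + (-184y^2+516y+108)
  y^3-6y-9 = (-(1/184)y-129/8464)(-184y^2+516y+108) + ((5187/2116)y-15561/2116)
  -184y^2+516y+108 = (-(389344/5187)y-25392/1729)((5187/2116)y-15561/2116) + (0)
Last nonzero remainder: (5187/2116)y-15561/2116. Dividing through by 5187/2116 gives the monic gcd y-3.

y-3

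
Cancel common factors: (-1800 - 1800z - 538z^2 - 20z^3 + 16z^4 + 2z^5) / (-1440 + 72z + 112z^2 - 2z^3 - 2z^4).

By polynomial division,
  2z^5 + 16z^4 - 20z^3 - 538z^2 - 1800z - 1800 = (-z - 7)(-2z^4 - 2z^3 + 112z^2 + 72z - 1440) + (78z^3 + 318z^2 - 2736z - 11880)
  -2z^4 - 2z^3 + 112z^2 + 72z - 1440 = (-(1/39)z + 40/507)(78z^3 + 318z^2 - 2736z - 11880) + ((2832/169)z^2 - (2832/169)z - 84960/169)
  78z^3 + 318z^2 - 2736z - 11880 = ((2197/472)z + 5577/236)((2832/169)z^2 - (2832/169)z - 84960/169) + (0)
Last nonzero remainder: (2832/169)z^2 - (2832/169)z - 84960/169. Dividing through by 2832/169 gives the monic gcd z^2 - z - 30.
Cancel z^2 - z - 30 from numerator and denominator to get the reduced form.

(-30 - 29z - 9z^2 - z^3)/(-24 + 2z + z^2)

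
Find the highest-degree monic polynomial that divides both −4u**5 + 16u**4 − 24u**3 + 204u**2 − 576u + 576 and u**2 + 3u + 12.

u**2 + 3u + 12

Repeated division with remainder:
  −4u**5 + 16u**4 − 24u**3 + 204u**2 − 576u + 576 = (−4u**3 + 28u**2 − 60u + 48)(u**2 + 3u + 12) + (0)
The last nonzero remainder u**2 + 3u + 12 is already monic.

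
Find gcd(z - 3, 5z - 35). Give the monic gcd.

Apply the Euclidean algorithm:
  z - 3 = (1/5)(5z - 35) + (4)
  5z - 35 = ((5/4)z - 35/4)(4) + (0)
The last nonzero remainder is the constant 4, so the polynomials are coprime and gcd = 1.

1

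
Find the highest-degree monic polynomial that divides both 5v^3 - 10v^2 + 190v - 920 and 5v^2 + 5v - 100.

Repeated division with remainder:
  5v^3 - 10v^2 + 190v - 920 = (v - 3)(5v^2 + 5v - 100) + (305v - 1220)
  5v^2 + 5v - 100 = ((1/61)v + 5/61)(305v - 1220) + (0)
Last nonzero remainder: 305v - 1220. Dividing through by 305 gives the monic gcd v - 4.

v - 4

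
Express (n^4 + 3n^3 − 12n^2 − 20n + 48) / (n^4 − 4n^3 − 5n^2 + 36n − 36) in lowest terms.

(n + 4)/(n − 3)

By polynomial division,
  n^4 + 3n^3 − 12n^2 − 20n + 48 = (n^4 − 4n^3 − 5n^2 + 36n − 36) + (7n^3 − 7n^2 − 56n + 84)
  n^4 − 4n^3 − 5n^2 + 36n − 36 = ((1/7)n − 3/7)(7n^3 − 7n^2 − 56n + 84) + (0)
Last nonzero remainder: 7n^3 − 7n^2 − 56n + 84. Dividing through by 7 gives the monic gcd n^3 − n^2 − 8n + 12.
Cancel n^3 − n^2 − 8n + 12 from numerator and denominator to get the reduced form.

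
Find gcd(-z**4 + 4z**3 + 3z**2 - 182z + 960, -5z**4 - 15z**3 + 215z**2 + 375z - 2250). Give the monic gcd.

z**2 + z - 30

Apply the Euclidean algorithm:
  -z**4 + 4z**3 + 3z**2 - 182z + 960 = (1/5)(-5z**4 - 15z**3 + 215z**2 + 375z - 2250) + (7z**3 - 40z**2 - 257z + 1410)
  -5z**4 - 15z**3 + 215z**2 + 375z - 2250 = (-(5/7)z - 305/49)(7z**3 - 40z**2 - 257z + 1410) + (-(10660/49)z**2 - (10660/49)z + 319800/49)
  7z**3 - 40z**2 - 257z + 1410 = (-(343/10660)z + 2303/10660)(-(10660/49)z**2 - (10660/49)z + 319800/49) + (0)
Last nonzero remainder: -(10660/49)z**2 - (10660/49)z + 319800/49. Dividing through by -10660/49 gives the monic gcd z**2 + z - 30.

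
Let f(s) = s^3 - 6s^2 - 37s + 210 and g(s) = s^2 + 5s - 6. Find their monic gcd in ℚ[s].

s + 6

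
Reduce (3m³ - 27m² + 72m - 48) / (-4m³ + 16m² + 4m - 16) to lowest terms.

By polynomial division,
  3m³ - 27m² + 72m - 48 = (-3/4)(-4m³ + 16m² + 4m - 16) + (-15m² + 75m - 60)
  -4m³ + 16m² + 4m - 16 = ((4/15)m + 4/15)(-15m² + 75m - 60) + (0)
Last nonzero remainder: -15m² + 75m - 60. Dividing through by -15 gives the monic gcd m² - 5m + 4.
Cancel m² - 5m + 4 from numerator and denominator to get the reduced form.

(-3m + 12)/(4m + 4)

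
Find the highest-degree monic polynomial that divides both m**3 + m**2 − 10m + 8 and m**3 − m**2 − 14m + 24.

By polynomial division,
  m**3 + m**2 − 10m + 8 = (m**3 − m**2 − 14m + 24) + (2m**2 + 4m − 16)
  m**3 − m**2 − 14m + 24 = ((1/2)m − 3/2)(2m**2 + 4m − 16) + (0)
Last nonzero remainder: 2m**2 + 4m − 16. Dividing through by 2 gives the monic gcd m**2 + 2m − 8.

m**2 + 2m − 8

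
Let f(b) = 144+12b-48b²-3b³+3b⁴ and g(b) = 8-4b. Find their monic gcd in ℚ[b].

-2+b

Apply the Euclidean algorithm:
  3b⁴-3b³-48b²+12b+144 = (-(3/4)b³-(3/4)b²+(21/2)b+18)(-4b+8) + (0)
Last nonzero remainder: -4b+8. Dividing through by -4 gives the monic gcd b-2.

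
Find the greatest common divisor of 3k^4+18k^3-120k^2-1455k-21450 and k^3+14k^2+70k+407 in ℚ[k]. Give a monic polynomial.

By polynomial division,
  3k^4+18k^3-120k^2-1455k-21450 = (3k-24)(k^3+14k^2+70k+407) + (6k^2-996k-11682)
  k^3+14k^2+70k+407 = ((1/6)k+30)(6k^2-996k-11682) + (31897k+350867)
  6k^2-996k-11682 = ((6/31897)k-1062/31897)(31897k+350867) + (0)
Last nonzero remainder: 31897k+350867. Dividing through by 31897 gives the monic gcd k+11.

k+11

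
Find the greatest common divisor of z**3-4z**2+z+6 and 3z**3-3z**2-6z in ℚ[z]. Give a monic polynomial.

By polynomial division,
  z**3-4z**2+z+6 = (1/3)(3z**3-3z**2-6z) + (-3z**2+3z+6)
  3z**3-3z**2-6z = (-z)(-3z**2+3z+6) + (0)
Last nonzero remainder: -3z**2+3z+6. Dividing through by -3 gives the monic gcd z**2-z-2.

z**2-z-2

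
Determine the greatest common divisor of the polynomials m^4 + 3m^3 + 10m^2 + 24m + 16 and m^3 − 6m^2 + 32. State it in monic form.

m + 2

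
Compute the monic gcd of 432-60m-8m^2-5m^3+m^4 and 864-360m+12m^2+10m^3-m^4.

Repeated division with remainder:
  m^4-5m^3-8m^2-60m+432 = (-1)(-m^4+10m^3+12m^2-360m+864) + (5m^3+4m^2-420m+1296)
  -m^4+10m^3+12m^2-360m+864 = (-(1/5)m+54/25)(5m^3+4m^2-420m+1296) + (-(2016/25)m^2+(4032/5)m-48384/25)
  5m^3+4m^2-420m+1296 = (-(125/2016)m-75/112)(-(2016/25)m^2+(4032/5)m-48384/25) + (0)
Last nonzero remainder: -(2016/25)m^2+(4032/5)m-48384/25. Dividing through by -2016/25 gives the monic gcd m^2-10m+24.

24-10m+m^2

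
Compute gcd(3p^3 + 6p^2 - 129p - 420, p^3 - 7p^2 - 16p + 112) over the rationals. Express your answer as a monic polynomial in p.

p^2 - 3p - 28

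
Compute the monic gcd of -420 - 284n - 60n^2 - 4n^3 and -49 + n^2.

7 + n

By polynomial division,
  -4n^3 - 60n^2 - 284n - 420 = (-4n - 60)(n^2 - 49) + (-480n - 3360)
  n^2 - 49 = (-(1/480)n + 7/480)(-480n - 3360) + (0)
Last nonzero remainder: -480n - 3360. Dividing through by -480 gives the monic gcd n + 7.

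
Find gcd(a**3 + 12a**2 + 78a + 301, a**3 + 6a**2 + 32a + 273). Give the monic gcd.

a + 7

Apply the Euclidean algorithm:
  a**3 + 12a**2 + 78a + 301 = (a**3 + 6a**2 + 32a + 273) + (6a**2 + 46a + 28)
  a**3 + 6a**2 + 32a + 273 = ((1/6)a − 5/18)(6a**2 + 46a + 28) + ((361/9)a + 2527/9)
  6a**2 + 46a + 28 = ((54/361)a + 36/361)((361/9)a + 2527/9) + (0)
Last nonzero remainder: (361/9)a + 2527/9. Dividing through by 361/9 gives the monic gcd a + 7.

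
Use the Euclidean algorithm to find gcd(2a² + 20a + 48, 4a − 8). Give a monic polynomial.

Apply the Euclidean algorithm:
  2a² + 20a + 48 = ((1/2)a + 6)(4a − 8) + (96)
  4a − 8 = ((1/24)a − 1/12)(96) + (0)
The last nonzero remainder is the constant 96, so the polynomials are coprime and gcd = 1.

1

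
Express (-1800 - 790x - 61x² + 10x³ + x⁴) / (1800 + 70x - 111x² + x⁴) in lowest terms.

Apply the Euclidean algorithm:
  x⁴ + 10x³ - 61x² - 790x - 1800 = (x⁴ - 111x² + 70x + 1800) + (10x³ + 50x² - 860x - 3600)
  x⁴ - 111x² + 70x + 1800 = ((1/10)x - 1/2)(10x³ + 50x² - 860x - 3600) + (0)
Last nonzero remainder: 10x³ + 50x² - 860x - 3600. Dividing through by 10 gives the monic gcd x³ + 5x² - 86x - 360.
Cancel x³ + 5x² - 86x - 360 from numerator and denominator to get the reduced form.

(5 + x)/(-5 + x)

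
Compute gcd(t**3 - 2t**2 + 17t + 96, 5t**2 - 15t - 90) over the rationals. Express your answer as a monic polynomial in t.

Apply the Euclidean algorithm:
  t**3 - 2t**2 + 17t + 96 = ((1/5)t + 1/5)(5t**2 - 15t - 90) + (38t + 114)
  5t**2 - 15t - 90 = ((5/38)t - 15/19)(38t + 114) + (0)
Last nonzero remainder: 38t + 114. Dividing through by 38 gives the monic gcd t + 3.

t + 3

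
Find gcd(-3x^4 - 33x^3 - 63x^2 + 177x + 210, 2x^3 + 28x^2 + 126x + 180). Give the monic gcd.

x + 5

Apply the Euclidean algorithm:
  -3x^4 - 33x^3 - 63x^2 + 177x + 210 = (-(3/2)x + 9/2)(2x^3 + 28x^2 + 126x + 180) + (-120x - 600)
  2x^3 + 28x^2 + 126x + 180 = (-(1/60)x^2 - (3/20)x - 3/10)(-120x - 600) + (0)
Last nonzero remainder: -120x - 600. Dividing through by -120 gives the monic gcd x + 5.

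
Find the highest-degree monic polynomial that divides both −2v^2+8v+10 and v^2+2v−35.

v−5

Repeated division with remainder:
  −2v^2+8v+10 = (−2)(v^2+2v−35) + (12v−60)
  v^2+2v−35 = ((1/12)v+7/12)(12v−60) + (0)
Last nonzero remainder: 12v−60. Dividing through by 12 gives the monic gcd v−5.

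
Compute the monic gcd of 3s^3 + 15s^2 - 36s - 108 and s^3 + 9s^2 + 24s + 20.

s + 2

Euclidean algorithm in ℚ[s]:
  3s^3 + 15s^2 - 36s - 108 = (3)(s^3 + 9s^2 + 24s + 20) + (-12s^2 - 108s - 168)
  s^3 + 9s^2 + 24s + 20 = (-(1/12)s)(-12s^2 - 108s - 168) + (10s + 20)
  -12s^2 - 108s - 168 = (-(6/5)s - 42/5)(10s + 20) + (0)
Last nonzero remainder: 10s + 20. Dividing through by 10 gives the monic gcd s + 2.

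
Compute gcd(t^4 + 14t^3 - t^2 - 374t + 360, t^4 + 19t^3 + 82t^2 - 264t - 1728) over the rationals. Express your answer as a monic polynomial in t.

t^2 + 5t - 36

Apply the Euclidean algorithm:
  t^4 + 14t^3 - t^2 - 374t + 360 = (t^4 + 19t^3 + 82t^2 - 264t - 1728) + (-5t^3 - 83t^2 - 110t + 2088)
  t^4 + 19t^3 + 82t^2 - 264t - 1728 = (-(1/5)t - 12/25)(-5t^3 - 83t^2 - 110t + 2088) + ((504/25)t^2 + (504/5)t - 18144/25)
  -5t^3 - 83t^2 - 110t + 2088 = (-(125/504)t - 725/252)((504/25)t^2 + (504/5)t - 18144/25) + (0)
Last nonzero remainder: (504/25)t^2 + (504/5)t - 18144/25. Dividing through by 504/25 gives the monic gcd t^2 + 5t - 36.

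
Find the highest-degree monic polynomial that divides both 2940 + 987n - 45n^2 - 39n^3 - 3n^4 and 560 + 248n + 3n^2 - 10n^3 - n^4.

-140 - 27n + 6n^2 + n^3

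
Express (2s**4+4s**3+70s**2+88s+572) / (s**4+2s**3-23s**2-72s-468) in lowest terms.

Repeated division with remainder:
  2s**4+4s**3+70s**2+88s+572 = (2)(s**4+2s**3-23s**2-72s-468) + (116s**2+232s+1508)
  s**4+2s**3-23s**2-72s-468 = ((1/116)s**2-9/29)(116s**2+232s+1508) + (0)
Last nonzero remainder: 116s**2+232s+1508. Dividing through by 116 gives the monic gcd s**2+2s+13.
Cancel s**2+2s+13 from numerator and denominator to get the reduced form.

(2s**2+44)/(s**2-36)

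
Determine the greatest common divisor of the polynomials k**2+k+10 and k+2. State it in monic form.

1

Apply the Euclidean algorithm:
  k**2+k+10 = (k−1)(k+2) + (12)
  k+2 = ((1/12)k+1/6)(12) + (0)
The last nonzero remainder is the constant 12, so the polynomials are coprime and gcd = 1.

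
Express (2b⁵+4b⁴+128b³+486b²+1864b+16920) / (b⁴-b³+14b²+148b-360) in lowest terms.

(2b²+2b+94)/(b-2)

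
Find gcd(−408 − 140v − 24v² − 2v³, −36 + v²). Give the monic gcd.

6 + v

Apply the Euclidean algorithm:
  −2v³ − 24v² − 140v − 408 = (−2v − 24)(v² − 36) + (−212v − 1272)
  v² − 36 = (−(1/212)v + 3/106)(−212v − 1272) + (0)
Last nonzero remainder: −212v − 1272. Dividing through by −212 gives the monic gcd v + 6.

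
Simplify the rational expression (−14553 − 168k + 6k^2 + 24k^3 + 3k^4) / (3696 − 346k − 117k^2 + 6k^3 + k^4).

Repeated division with remainder:
  3k^4 + 24k^3 + 6k^2 − 168k − 14553 = (3)(k^4 + 6k^3 − 117k^2 − 346k + 3696) + (6k^3 + 357k^2 + 870k − 25641)
  k^4 + 6k^3 − 117k^2 − 346k + 3696 = ((1/6)k − 107/12)(6k^3 + 357k^2 + 870k − 25641) + ((11685/4)k^2 + 11685k − 899745/4)
  6k^3 + 357k^2 + 870k − 25641 = ((8/3895)k + 444/3895)((11685/4)k^2 + 11685k − 899745/4) + (0)
Last nonzero remainder: (11685/4)k^2 + 11685k − 899745/4. Dividing through by 11685/4 gives the monic gcd k^2 + 4k − 77.
Cancel k^2 + 4k − 77 from numerator and denominator to get the reduced form.

(189 + 12k + 3k^2)/(−48 + 2k + k^2)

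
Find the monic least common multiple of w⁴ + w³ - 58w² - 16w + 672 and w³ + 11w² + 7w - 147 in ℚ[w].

Repeated division with remainder:
  w⁴ + w³ - 58w² - 16w + 672 = (w - 10)(w³ + 11w² + 7w - 147) + (45w² + 201w - 798)
  w³ + 11w² + 7w - 147 = ((1/45)w + 98/675)(45w² + 201w - 798) + (-(1001/225)w - 7007/225)
  45w² + 201w - 798 = (-(10125/1001)w + 25650/1001)(-(1001/225)w - 7007/225) + (0)
Last nonzero remainder: -(1001/225)w - 7007/225. Dividing through by -1001/225 gives the monic gcd w + 7.
Then lcm(f, g) = f·g / gcd(f, g); expanding and making the result monic gives the answer.

w⁶ + 5w⁵ - 75w⁴ - 269w³ + 1826w² + 3024w - 14112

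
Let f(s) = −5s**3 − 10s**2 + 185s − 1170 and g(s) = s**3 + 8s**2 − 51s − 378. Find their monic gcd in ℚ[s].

s + 9

Repeated division with remainder:
  −5s**3 − 10s**2 + 185s − 1170 = (−5)(s**3 + 8s**2 − 51s − 378) + (30s**2 − 70s − 3060)
  s**3 + 8s**2 − 51s − 378 = ((1/30)s + 31/90)(30s**2 − 70s − 3060) + ((676/9)s + 676)
  30s**2 − 70s − 3060 = ((135/338)s − 765/169)((676/9)s + 676) + (0)
Last nonzero remainder: (676/9)s + 676. Dividing through by 676/9 gives the monic gcd s + 9.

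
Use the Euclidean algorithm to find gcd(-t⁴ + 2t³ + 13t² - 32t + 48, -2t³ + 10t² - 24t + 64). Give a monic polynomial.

t - 4

Euclidean algorithm in ℚ[t]:
  -t⁴ + 2t³ + 13t² - 32t + 48 = ((1/2)t + 3/2)(-2t³ + 10t² - 24t + 64) + (10t² - 28t - 48)
  -2t³ + 10t² - 24t + 64 = (-(1/5)t + 11/25)(10t² - 28t - 48) + (-(532/25)t + 2128/25)
  10t² - 28t - 48 = (-(125/266)t - 75/133)(-(532/25)t + 2128/25) + (0)
Last nonzero remainder: -(532/25)t + 2128/25. Dividing through by -532/25 gives the monic gcd t - 4.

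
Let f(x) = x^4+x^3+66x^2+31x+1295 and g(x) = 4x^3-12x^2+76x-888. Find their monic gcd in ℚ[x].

Repeated division with remainder:
  x^4+x^3+66x^2+31x+1295 = ((1/4)x+1)(4x^3-12x^2+76x-888) + (59x^2+177x+2183)
  4x^3-12x^2+76x-888 = ((4/59)x-24/59)(59x^2+177x+2183) + (0)
Last nonzero remainder: 59x^2+177x+2183. Dividing through by 59 gives the monic gcd x^2+3x+37.

x^2+3x+37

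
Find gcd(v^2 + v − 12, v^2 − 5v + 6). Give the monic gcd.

v − 3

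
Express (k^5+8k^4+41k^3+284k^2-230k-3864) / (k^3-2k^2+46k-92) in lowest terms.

Euclidean algorithm in ℚ[k]:
  k^5+8k^4+41k^3+284k^2-230k-3864 = (k^2+10k+15)(k^3-2k^2+46k-92) + (-54k^2-2484)
  k^3-2k^2+46k-92 = (-(1/54)k+1/27)(-54k^2-2484) + (0)
Last nonzero remainder: -54k^2-2484. Dividing through by -54 gives the monic gcd k^2+46.
Cancel k^2+46 from numerator and denominator to get the reduced form.

(k^3+8k^2-5k-84)/(k-2)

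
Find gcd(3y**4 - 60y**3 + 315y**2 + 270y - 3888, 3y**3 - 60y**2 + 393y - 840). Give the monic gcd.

By polynomial division,
  3y**4 - 60y**3 + 315y**2 + 270y - 3888 = (y)(3y**3 - 60y**2 + 393y - 840) + (-78y**2 + 1110y - 3888)
  3y**3 - 60y**2 + 393y - 840 = (-(1/26)y + 75/338)(-78y**2 + 1110y - 3888) + (-(480/169)y + 3840/169)
  -78y**2 + 1110y - 3888 = ((2197/80)y - 13689/80)(-(480/169)y + 3840/169) + (0)
Last nonzero remainder: -(480/169)y + 3840/169. Dividing through by -480/169 gives the monic gcd y - 8.

y - 8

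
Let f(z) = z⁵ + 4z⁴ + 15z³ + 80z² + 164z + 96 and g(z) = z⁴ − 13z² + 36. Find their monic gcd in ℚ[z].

z² + 5z + 6

Euclidean algorithm in ℚ[z]:
  z⁵ + 4z⁴ + 15z³ + 80z² + 164z + 96 = (z + 4)(z⁴ − 13z² + 36) + (28z³ + 132z² + 128z − 48)
  z⁴ − 13z² + 36 = ((1/28)z − 33/196)(28z³ + 132z² + 128z − 48) + ((228/49)z² + (1140/49)z + 1368/49)
  28z³ + 132z² + 128z − 48 = ((343/57)z − 98/57)((228/49)z² + (1140/49)z + 1368/49) + (0)
Last nonzero remainder: (228/49)z² + (1140/49)z + 1368/49. Dividing through by 228/49 gives the monic gcd z² + 5z + 6.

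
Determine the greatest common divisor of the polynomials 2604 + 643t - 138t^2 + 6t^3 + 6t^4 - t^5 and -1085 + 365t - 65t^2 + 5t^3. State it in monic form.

By polynomial division,
  -t^5 + 6t^4 + 6t^3 - 138t^2 + 643t + 2604 = (-(1/5)t^2 - (7/5)t - 12/5)(5t^3 - 65t^2 + 365t - 1085) + (0)
Last nonzero remainder: 5t^3 - 65t^2 + 365t - 1085. Dividing through by 5 gives the monic gcd t^3 - 13t^2 + 73t - 217.

-217 + 73t - 13t^2 + t^3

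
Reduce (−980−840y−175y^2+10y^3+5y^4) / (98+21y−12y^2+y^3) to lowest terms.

Repeated division with remainder:
  5y^4+10y^3−175y^2−840y−980 = (5y+70)(y^3−12y^2+21y+98) + (560y^2−2800y−7840)
  y^3−12y^2+21y+98 = ((1/560)y−1/80)(560y^2−2800y−7840) + (0)
Last nonzero remainder: 560y^2−2800y−7840. Dividing through by 560 gives the monic gcd y^2−5y−14.
Cancel y^2−5y−14 from numerator and denominator to get the reduced form.

(70+35y+5y^2)/(−7+y)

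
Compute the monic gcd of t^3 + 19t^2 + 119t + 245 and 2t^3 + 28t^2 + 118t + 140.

t^2 + 12t + 35

By polynomial division,
  t^3 + 19t^2 + 119t + 245 = (1/2)(2t^3 + 28t^2 + 118t + 140) + (5t^2 + 60t + 175)
  2t^3 + 28t^2 + 118t + 140 = ((2/5)t + 4/5)(5t^2 + 60t + 175) + (0)
Last nonzero remainder: 5t^2 + 60t + 175. Dividing through by 5 gives the monic gcd t^2 + 12t + 35.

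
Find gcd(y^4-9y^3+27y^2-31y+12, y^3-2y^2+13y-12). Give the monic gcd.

y-1

Repeated division with remainder:
  y^4-9y^3+27y^2-31y+12 = (y-7)(y^3-2y^2+13y-12) + (72y-72)
  y^3-2y^2+13y-12 = ((1/72)y^2-(1/72)y+1/6)(72y-72) + (0)
Last nonzero remainder: 72y-72. Dividing through by 72 gives the monic gcd y-1.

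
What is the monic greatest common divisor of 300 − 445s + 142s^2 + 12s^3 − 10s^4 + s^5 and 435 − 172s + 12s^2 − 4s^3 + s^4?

15 − 8s + s^2

Euclidean algorithm in ℚ[s]:
  s^5 − 10s^4 + 12s^3 + 142s^2 − 445s + 300 = (s − 6)(s^4 − 4s^3 + 12s^2 − 172s + 435) + (−24s^3 + 386s^2 − 1912s + 2910)
  s^4 − 4s^3 + 12s^2 − 172s + 435 = (−(1/24)s − 145/288)(−24s^3 + 386s^2 − 1912s + 2910) + ((18241/144)s^2 − (18241/18)s + 91205/48)
  −24s^3 + 386s^2 − 1912s + 2910 = (−(3456/18241)s + 27936/18241)((18241/144)s^2 − (18241/18)s + 91205/48) + (0)
Last nonzero remainder: (18241/144)s^2 − (18241/18)s + 91205/48. Dividing through by 18241/144 gives the monic gcd s^2 − 8s + 15.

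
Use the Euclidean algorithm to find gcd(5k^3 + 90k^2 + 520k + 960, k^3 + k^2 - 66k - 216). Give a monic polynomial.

k^2 + 10k + 24

Repeated division with remainder:
  5k^3 + 90k^2 + 520k + 960 = (5)(k^3 + k^2 - 66k - 216) + (85k^2 + 850k + 2040)
  k^3 + k^2 - 66k - 216 = ((1/85)k - 9/85)(85k^2 + 850k + 2040) + (0)
Last nonzero remainder: 85k^2 + 850k + 2040. Dividing through by 85 gives the monic gcd k^2 + 10k + 24.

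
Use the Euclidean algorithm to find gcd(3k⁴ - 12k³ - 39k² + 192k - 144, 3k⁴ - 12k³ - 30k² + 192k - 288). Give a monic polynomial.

Apply the Euclidean algorithm:
  3k⁴ - 12k³ - 39k² + 192k - 144 = (3k⁴ - 12k³ - 30k² + 192k - 288) + (-9k² + 144)
  3k⁴ - 12k³ - 30k² + 192k - 288 = (-(1/3)k² + (4/3)k - 2)(-9k² + 144) + (0)
Last nonzero remainder: -9k² + 144. Dividing through by -9 gives the monic gcd k² - 16.

k² - 16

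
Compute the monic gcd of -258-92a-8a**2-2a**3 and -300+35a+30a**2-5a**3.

Euclidean algorithm in ℚ[a]:
  -2a**3-8a**2-92a-258 = (2/5)(-5a**3+30a**2+35a-300) + (-20a**2-106a-138)
  -5a**3+30a**2+35a-300 = ((1/4)a-113/40)(-20a**2-106a-138) + (-(4599/20)a-13797/20)
  -20a**2-106a-138 = ((400/4599)a+920/4599)(-(4599/20)a-13797/20) + (0)
Last nonzero remainder: -(4599/20)a-13797/20. Dividing through by -4599/20 gives the monic gcd a+3.

3+a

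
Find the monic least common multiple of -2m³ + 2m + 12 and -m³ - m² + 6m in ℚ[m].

Euclidean algorithm in ℚ[m]:
  -2m³ + 2m + 12 = (2)(-m³ - m² + 6m) + (2m² - 10m + 12)
  -m³ - m² + 6m = (-(1/2)m - 3)(2m² - 10m + 12) + (-18m + 36)
  2m² - 10m + 12 = (-(1/9)m + 1/3)(-18m + 36) + (0)
Last nonzero remainder: -18m + 36. Dividing through by -18 gives the monic gcd m - 2.
Then lcm(f, g) = f·g / gcd(f, g); expanding and making the result monic gives the answer.

m⁵ + 3m⁴ - m³ - 9m² - 18m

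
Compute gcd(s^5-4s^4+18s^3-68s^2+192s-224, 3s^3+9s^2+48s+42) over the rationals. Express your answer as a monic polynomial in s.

s^2+2s+14

Euclidean algorithm in ℚ[s]:
  s^5-4s^4+18s^3-68s^2+192s-224 = ((1/3)s^2-(7/3)s+23/3)(3s^3+9s^2+48s+42) + (-39s^2-78s-546)
  3s^3+9s^2+48s+42 = (-(1/13)s-1/13)(-39s^2-78s-546) + (0)
Last nonzero remainder: -39s^2-78s-546. Dividing through by -39 gives the monic gcd s^2+2s+14.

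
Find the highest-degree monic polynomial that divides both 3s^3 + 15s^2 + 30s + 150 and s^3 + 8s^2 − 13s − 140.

Apply the Euclidean algorithm:
  3s^3 + 15s^2 + 30s + 150 = (3)(s^3 + 8s^2 − 13s − 140) + (−9s^2 + 69s + 570)
  s^3 + 8s^2 − 13s − 140 = (−(1/9)s − 47/27)(−9s^2 + 69s + 570) + ((1534/9)s + 7670/9)
  −9s^2 + 69s + 570 = (−(81/1534)s + 513/767)((1534/9)s + 7670/9) + (0)
Last nonzero remainder: (1534/9)s + 7670/9. Dividing through by 1534/9 gives the monic gcd s + 5.

s + 5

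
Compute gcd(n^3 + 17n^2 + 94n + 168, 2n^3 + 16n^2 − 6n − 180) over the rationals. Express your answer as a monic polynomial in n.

Repeated division with remainder:
  n^3 + 17n^2 + 94n + 168 = (1/2)(2n^3 + 16n^2 − 6n − 180) + (9n^2 + 97n + 258)
  2n^3 + 16n^2 − 6n − 180 = ((2/9)n − 50/81)(9n^2 + 97n + 258) + (−(280/81)n − 560/27)
  9n^2 + 97n + 258 = (−(729/280)n − 3483/280)(−(280/81)n − 560/27) + (0)
Last nonzero remainder: −(280/81)n − 560/27. Dividing through by −280/81 gives the monic gcd n + 6.

n + 6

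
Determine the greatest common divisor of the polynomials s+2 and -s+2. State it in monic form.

1

Repeated division with remainder:
  s+2 = (-1)(-s+2) + (4)
  -s+2 = (-(1/4)s+1/2)(4) + (0)
The last nonzero remainder is the constant 4, so the polynomials are coprime and gcd = 1.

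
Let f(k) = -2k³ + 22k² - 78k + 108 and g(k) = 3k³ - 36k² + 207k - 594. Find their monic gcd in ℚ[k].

k - 6

Apply the Euclidean algorithm:
  -2k³ + 22k² - 78k + 108 = (-2/3)(3k³ - 36k² + 207k - 594) + (-2k² + 60k - 288)
  3k³ - 36k² + 207k - 594 = (-(3/2)k - 27)(-2k² + 60k - 288) + (1395k - 8370)
  -2k² + 60k - 288 = (-(2/1395)k + 16/465)(1395k - 8370) + (0)
Last nonzero remainder: 1395k - 8370. Dividing through by 1395 gives the monic gcd k - 6.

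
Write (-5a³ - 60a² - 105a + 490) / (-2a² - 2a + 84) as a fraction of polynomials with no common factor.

Apply the Euclidean algorithm:
  -5a³ - 60a² - 105a + 490 = ((5/2)a + 55/2)(-2a² - 2a + 84) + (-260a - 1820)
  -2a² - 2a + 84 = ((1/130)a - 3/65)(-260a - 1820) + (0)
Last nonzero remainder: -260a - 1820. Dividing through by -260 gives the monic gcd a + 7.
Cancel a + 7 from numerator and denominator to get the reduced form.

(5a² + 25a - 70)/(2a - 12)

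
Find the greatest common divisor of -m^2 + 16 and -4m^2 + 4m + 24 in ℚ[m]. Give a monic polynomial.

Repeated division with remainder:
  -m^2 + 16 = (1/4)(-4m^2 + 4m + 24) + (-m + 10)
  -4m^2 + 4m + 24 = (4m + 36)(-m + 10) + (-336)
  -m + 10 = ((1/336)m - 5/168)(-336) + (0)
The last nonzero remainder is the constant -336, so the polynomials are coprime and gcd = 1.

1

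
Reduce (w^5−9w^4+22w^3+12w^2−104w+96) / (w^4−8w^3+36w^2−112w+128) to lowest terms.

Euclidean algorithm in ℚ[w]:
  w^5−9w^4+22w^3+12w^2−104w+96 = (w−1)(w^4−8w^3+36w^2−112w+128) + (−22w^3+160w^2−344w+224)
  w^4−8w^3+36w^2−112w+128 = (−(1/22)w+4/121)(−22w^3+160w^2−344w+224) + ((1824/121)w^2−(10944/121)w+14592/121)
  −22w^3+160w^2−344w+224 = (−(1331/912)w+847/456)((1824/121)w^2−(10944/121)w+14592/121) + (0)
Last nonzero remainder: (1824/121)w^2−(10944/121)w+14592/121. Dividing through by 1824/121 gives the monic gcd w^2−6w+8.
Cancel w^2−6w+8 from numerator and denominator to get the reduced form.

(w^3−3w^2−4w+12)/(w^2−2w+16)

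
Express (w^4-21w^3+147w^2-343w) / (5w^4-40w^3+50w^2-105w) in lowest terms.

Apply the Euclidean algorithm:
  w^4-21w^3+147w^2-343w = (1/5)(5w^4-40w^3+50w^2-105w) + (-13w^3+137w^2-322w)
  5w^4-40w^3+50w^2-105w = (-(5/13)w-165/169)(-13w^3+137w^2-322w) + ((10125/169)w^2-(70875/169)w)
  -13w^3+137w^2-322w = (-(2197/10125)w+7774/10125)((10125/169)w^2-(70875/169)w) + (0)
Last nonzero remainder: (10125/169)w^2-(70875/169)w. Dividing through by 10125/169 gives the monic gcd w^2-7w.
Cancel w^2-7w from numerator and denominator to get the reduced form.

(w^2-14w+49)/(5w^2-5w+15)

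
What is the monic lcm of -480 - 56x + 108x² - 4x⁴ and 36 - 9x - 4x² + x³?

360 + 162x - 67x² - 27x³ + 3x⁴ + x⁵

Euclidean algorithm in ℚ[x]:
  -4x⁴ + 108x² - 56x - 480 = (-4x - 16)(x³ - 4x² - 9x + 36) + (8x² - 56x + 96)
  x³ - 4x² - 9x + 36 = ((1/8)x + 3/8)(8x² - 56x + 96) + (0)
Last nonzero remainder: 8x² - 56x + 96. Dividing through by 8 gives the monic gcd x² - 7x + 12.
Then lcm(f, g) = f·g / gcd(f, g); expanding and making the result monic gives the answer.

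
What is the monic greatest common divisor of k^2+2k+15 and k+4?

By polynomial division,
  k^2+2k+15 = (k-2)(k+4) + (23)
  k+4 = ((1/23)k+4/23)(23) + (0)
The last nonzero remainder is the constant 23, so the polynomials are coprime and gcd = 1.

1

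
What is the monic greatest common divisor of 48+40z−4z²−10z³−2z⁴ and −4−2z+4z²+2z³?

2+z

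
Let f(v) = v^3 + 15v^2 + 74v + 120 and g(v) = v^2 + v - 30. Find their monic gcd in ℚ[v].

Euclidean algorithm in ℚ[v]:
  v^3 + 15v^2 + 74v + 120 = (v + 14)(v^2 + v - 30) + (90v + 540)
  v^2 + v - 30 = ((1/90)v - 1/18)(90v + 540) + (0)
Last nonzero remainder: 90v + 540. Dividing through by 90 gives the monic gcd v + 6.

v + 6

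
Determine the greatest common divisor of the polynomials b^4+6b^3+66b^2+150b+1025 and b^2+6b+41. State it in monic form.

b^2+6b+41

Repeated division with remainder:
  b^4+6b^3+66b^2+150b+1025 = (b^2+25)(b^2+6b+41) + (0)
The last nonzero remainder b^2+6b+41 is already monic.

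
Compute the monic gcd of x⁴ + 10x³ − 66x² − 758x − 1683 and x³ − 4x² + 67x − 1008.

x − 9

Apply the Euclidean algorithm:
  x⁴ + 10x³ − 66x² − 758x − 1683 = (x + 14)(x³ − 4x² + 67x − 1008) + (−77x² − 688x + 12429)
  x³ − 4x² + 67x − 1008 = (−(1/77)x + 996/5929)(−77x² − 688x + 12429) + ((2039524/5929)x − 18355716/5929)
  −77x² − 688x + 12429 = (−(456533/2039524)x − 8187949/2039524)((2039524/5929)x − 18355716/5929) + (0)
Last nonzero remainder: (2039524/5929)x − 18355716/5929. Dividing through by 2039524/5929 gives the monic gcd x − 9.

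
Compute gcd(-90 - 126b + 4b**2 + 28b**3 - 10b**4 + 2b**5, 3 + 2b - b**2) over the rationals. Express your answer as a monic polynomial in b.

-3 - 2b + b**2

Repeated division with remainder:
  2b**5 - 10b**4 + 28b**3 + 4b**2 - 126b - 90 = (-2b**3 + 6b**2 - 22b - 30)(-b**2 + 2b + 3) + (0)
Last nonzero remainder: -b**2 + 2b + 3. Dividing through by -1 gives the monic gcd b**2 - 2b - 3.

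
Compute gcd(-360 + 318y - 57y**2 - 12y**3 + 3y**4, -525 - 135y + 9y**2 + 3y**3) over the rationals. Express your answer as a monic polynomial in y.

5 + y

By polynomial division,
  3y**4 - 12y**3 - 57y**2 + 318y - 360 = (y - 7)(3y**3 + 9y**2 - 135y - 525) + (141y**2 - 102y - 4035)
  3y**3 + 9y**2 - 135y - 525 = ((1/47)y + 175/2209)(141y**2 - 102y - 4035) + (-(90720/2209)y - 453600/2209)
  141y**2 - 102y - 4035 = (-(103823/30240)y + 594221/30240)(-(90720/2209)y - 453600/2209) + (0)
Last nonzero remainder: -(90720/2209)y - 453600/2209. Dividing through by -90720/2209 gives the monic gcd y + 5.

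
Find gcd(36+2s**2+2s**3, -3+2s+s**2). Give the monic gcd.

3+s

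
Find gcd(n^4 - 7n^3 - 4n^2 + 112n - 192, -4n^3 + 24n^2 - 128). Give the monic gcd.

By polynomial division,
  n^4 - 7n^3 - 4n^2 + 112n - 192 = (-(1/4)n + 1/4)(-4n^3 + 24n^2 - 128) + (-10n^2 + 80n - 160)
  -4n^3 + 24n^2 - 128 = ((2/5)n + 4/5)(-10n^2 + 80n - 160) + (0)
Last nonzero remainder: -10n^2 + 80n - 160. Dividing through by -10 gives the monic gcd n^2 - 8n + 16.

n^2 - 8n + 16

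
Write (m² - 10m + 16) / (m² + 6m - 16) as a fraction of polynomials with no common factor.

(m - 8)/(m + 8)

Repeated division with remainder:
  m² - 10m + 16 = (m² + 6m - 16) + (-16m + 32)
  m² + 6m - 16 = (-(1/16)m - 1/2)(-16m + 32) + (0)
Last nonzero remainder: -16m + 32. Dividing through by -16 gives the monic gcd m - 2.
Cancel m - 2 from numerator and denominator to get the reduced form.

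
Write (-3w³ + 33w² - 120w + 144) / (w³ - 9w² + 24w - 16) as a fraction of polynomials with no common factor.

Repeated division with remainder:
  -3w³ + 33w² - 120w + 144 = (-3)(w³ - 9w² + 24w - 16) + (6w² - 48w + 96)
  w³ - 9w² + 24w - 16 = ((1/6)w - 1/6)(6w² - 48w + 96) + (0)
Last nonzero remainder: 6w² - 48w + 96. Dividing through by 6 gives the monic gcd w² - 8w + 16.
Cancel w² - 8w + 16 from numerator and denominator to get the reduced form.

(-3w + 9)/(w - 1)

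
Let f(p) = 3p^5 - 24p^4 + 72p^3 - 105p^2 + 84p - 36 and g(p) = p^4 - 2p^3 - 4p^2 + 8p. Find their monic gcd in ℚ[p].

p^2 - 4p + 4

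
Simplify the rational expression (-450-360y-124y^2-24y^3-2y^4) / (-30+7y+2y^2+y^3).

Apply the Euclidean algorithm:
  -2y^4-24y^3-124y^2-360y-450 = (-2y-20)(y^3+2y^2+7y-30) + (-70y^2-280y-1050)
  y^3+2y^2+7y-30 = (-(1/70)y+1/35)(-70y^2-280y-1050) + (0)
Last nonzero remainder: -70y^2-280y-1050. Dividing through by -70 gives the monic gcd y^2+4y+15.
Cancel y^2+4y+15 from numerator and denominator to get the reduced form.

(-30-16y-2y^2)/(-2+y)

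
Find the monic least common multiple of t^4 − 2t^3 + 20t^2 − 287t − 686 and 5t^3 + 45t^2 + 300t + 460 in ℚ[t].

t^6 + 5t^5 + 52t^4 − 239t^3 − 1775t^2 − 18004t − 31556

Apply the Euclidean algorithm:
  t^4 − 2t^3 + 20t^2 − 287t − 686 = ((1/5)t − 11/5)(5t^3 + 45t^2 + 300t + 460) + (59t^2 + 281t + 326)
  5t^3 + 45t^2 + 300t + 460 = ((5/59)t + 1250/3481)(59t^2 + 281t + 326) + ((596880/3481)t + 1193760/3481)
  59t^2 + 281t + 326 = ((205379/596880)t + 567403/596880)((596880/3481)t + 1193760/3481) + (0)
Last nonzero remainder: (596880/3481)t + 1193760/3481. Dividing through by 596880/3481 gives the monic gcd t + 2.
Then lcm(f, g) = f·g / gcd(f, g); expanding and making the result monic gives the answer.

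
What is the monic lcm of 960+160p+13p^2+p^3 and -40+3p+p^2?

-4800+160p+95p^2+8p^3+p^4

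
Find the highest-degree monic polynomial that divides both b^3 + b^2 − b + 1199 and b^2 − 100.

1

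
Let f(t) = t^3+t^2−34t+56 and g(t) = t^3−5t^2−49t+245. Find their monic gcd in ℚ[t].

t+7

Euclidean algorithm in ℚ[t]:
  t^3+t^2−34t+56 = (t^3−5t^2−49t+245) + (6t^2+15t−189)
  t^3−5t^2−49t+245 = ((1/6)t−5/4)(6t^2+15t−189) + ((5/4)t+35/4)
  6t^2+15t−189 = ((24/5)t−108/5)((5/4)t+35/4) + (0)
Last nonzero remainder: (5/4)t+35/4. Dividing through by 5/4 gives the monic gcd t+7.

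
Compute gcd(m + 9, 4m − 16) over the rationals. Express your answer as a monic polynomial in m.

1

Euclidean algorithm in ℚ[m]:
  m + 9 = (1/4)(4m − 16) + (13)
  4m − 16 = ((4/13)m − 16/13)(13) + (0)
The last nonzero remainder is the constant 13, so the polynomials are coprime and gcd = 1.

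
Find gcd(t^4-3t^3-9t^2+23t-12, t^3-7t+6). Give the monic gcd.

t^2+2t-3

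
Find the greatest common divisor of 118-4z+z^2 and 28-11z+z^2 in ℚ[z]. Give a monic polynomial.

1

Euclidean algorithm in ℚ[z]:
  z^2-4z+118 = (z^2-11z+28) + (7z+90)
  z^2-11z+28 = ((1/7)z-167/49)(7z+90) + (16402/49)
  7z+90 = ((343/16402)z+2205/8201)(16402/49) + (0)
The last nonzero remainder is the constant 16402/49, so the polynomials are coprime and gcd = 1.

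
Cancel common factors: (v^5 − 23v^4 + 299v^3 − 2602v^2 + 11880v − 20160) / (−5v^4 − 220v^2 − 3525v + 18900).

By polynomial division,
  v^5 − 23v^4 + 299v^3 − 2602v^2 + 11880v − 20160 = (−(1/5)v + 23/5)(−5v^4 − 220v^2 − 3525v + 18900) + (255v^3 − 2295v^2 + 31875v − 107100)
  −5v^4 − 220v^2 − 3525v + 18900 = (−(1/51)v − 3/17)(255v^3 − 2295v^2 + 31875v − 107100) + (0)
Last nonzero remainder: 255v^3 − 2295v^2 + 31875v − 107100. Dividing through by 255 gives the monic gcd v^3 − 9v^2 + 125v − 420.
Cancel v^3 − 9v^2 + 125v − 420 from numerator and denominator to get the reduced form.

(−v^2 + 14v − 48)/(5v + 45)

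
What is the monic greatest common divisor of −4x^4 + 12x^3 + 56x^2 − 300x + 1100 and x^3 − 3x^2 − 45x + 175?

Repeated division with remainder:
  −4x^4 + 12x^3 + 56x^2 − 300x + 1100 = (−4x)(x^3 − 3x^2 − 45x + 175) + (−124x^2 + 400x + 1100)
  x^3 − 3x^2 − 45x + 175 = (−(1/124)x − 7/3844)(−124x^2 + 400x + 1100) + (−(34020/961)x + 170100/961)
  −124x^2 + 400x + 1100 = ((29791/8505)x + 10571/1701)(−(34020/961)x + 170100/961) + (0)
Last nonzero remainder: −(34020/961)x + 170100/961. Dividing through by −34020/961 gives the monic gcd x − 5.

x − 5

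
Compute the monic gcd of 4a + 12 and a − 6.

1

By polynomial division,
  4a + 12 = (4)(a − 6) + (36)
  a − 6 = ((1/36)a − 1/6)(36) + (0)
The last nonzero remainder is the constant 36, so the polynomials are coprime and gcd = 1.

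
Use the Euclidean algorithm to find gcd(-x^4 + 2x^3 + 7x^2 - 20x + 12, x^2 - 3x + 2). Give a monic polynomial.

x^2 - 3x + 2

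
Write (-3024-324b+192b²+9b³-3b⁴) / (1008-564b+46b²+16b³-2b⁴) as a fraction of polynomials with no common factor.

(-72-6b+3b²)/(24-14b+2b²)

Euclidean algorithm in ℚ[b]:
  -3b⁴+9b³+192b²-324b-3024 = (3/2)(-2b⁴+16b³+46b²-564b+1008) + (-15b³+123b²+522b-4536)
  -2b⁴+16b³+46b²-564b+1008 = ((2/15)b+2/75)(-15b³+123b²+522b-4536) + (-(672/25)b²+(672/25)b+28224/25)
  -15b³+123b²+522b-4536 = ((125/224)b-225/56)(-(672/25)b²+(672/25)b+28224/25) + (0)
Last nonzero remainder: -(672/25)b²+(672/25)b+28224/25. Dividing through by -672/25 gives the monic gcd b²-b-42.
Cancel b²-b-42 from numerator and denominator to get the reduced form.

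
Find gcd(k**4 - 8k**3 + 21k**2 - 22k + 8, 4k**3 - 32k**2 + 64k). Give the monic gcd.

k - 4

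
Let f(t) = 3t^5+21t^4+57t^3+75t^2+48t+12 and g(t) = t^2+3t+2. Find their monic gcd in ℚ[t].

Apply the Euclidean algorithm:
  3t^5+21t^4+57t^3+75t^2+48t+12 = (3t^3+12t^2+15t+6)(t^2+3t+2) + (0)
The last nonzero remainder t^2+3t+2 is already monic.

t^2+3t+2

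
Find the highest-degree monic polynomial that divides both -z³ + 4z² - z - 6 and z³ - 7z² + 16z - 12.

z² - 5z + 6

By polynomial division,
  -z³ + 4z² - z - 6 = (-1)(z³ - 7z² + 16z - 12) + (-3z² + 15z - 18)
  z³ - 7z² + 16z - 12 = (-(1/3)z + 2/3)(-3z² + 15z - 18) + (0)
Last nonzero remainder: -3z² + 15z - 18. Dividing through by -3 gives the monic gcd z² - 5z + 6.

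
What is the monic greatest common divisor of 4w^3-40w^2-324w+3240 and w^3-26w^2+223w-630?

Repeated division with remainder:
  4w^3-40w^2-324w+3240 = (4)(w^3-26w^2+223w-630) + (64w^2-1216w+5760)
  w^3-26w^2+223w-630 = ((1/64)w-7/64)(64w^2-1216w+5760) + (0)
Last nonzero remainder: 64w^2-1216w+5760. Dividing through by 64 gives the monic gcd w^2-19w+90.

w^2-19w+90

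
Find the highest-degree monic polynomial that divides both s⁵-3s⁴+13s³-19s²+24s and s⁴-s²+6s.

s³-2s²+3s

Euclidean algorithm in ℚ[s]:
  s⁵-3s⁴+13s³-19s²+24s = (s-3)(s⁴-s²+6s) + (14s³-28s²+42s)
  s⁴-s²+6s = ((1/14)s+1/7)(14s³-28s²+42s) + (0)
Last nonzero remainder: 14s³-28s²+42s. Dividing through by 14 gives the monic gcd s³-2s²+3s.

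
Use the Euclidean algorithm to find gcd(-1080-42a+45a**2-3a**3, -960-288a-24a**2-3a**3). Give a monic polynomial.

Euclidean algorithm in ℚ[a]:
  -3a**3+45a**2-42a-1080 = (-3a**3-24a**2-288a-960) + (69a**2+246a-120)
  -3a**3-24a**2-288a-960 = (-(1/23)a-102/529)(69a**2+246a-120) + (-(130020/529)a-520080/529)
  69a**2+246a-120 = (-(12167/43340)a+529/4334)(-(130020/529)a-520080/529) + (0)
Last nonzero remainder: -(130020/529)a-520080/529. Dividing through by -130020/529 gives the monic gcd a+4.

4+a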